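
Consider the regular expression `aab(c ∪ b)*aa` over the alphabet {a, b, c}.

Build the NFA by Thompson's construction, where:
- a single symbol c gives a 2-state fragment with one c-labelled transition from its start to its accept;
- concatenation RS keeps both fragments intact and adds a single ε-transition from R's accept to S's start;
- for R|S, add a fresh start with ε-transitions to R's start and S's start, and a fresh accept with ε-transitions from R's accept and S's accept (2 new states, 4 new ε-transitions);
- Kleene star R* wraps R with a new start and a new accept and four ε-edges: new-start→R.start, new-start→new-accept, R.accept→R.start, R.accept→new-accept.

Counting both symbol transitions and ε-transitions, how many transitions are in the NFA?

Per subexpression:
Each of the 7 symbol leaves contributes 1 transition (1 symbol, 0 ε).
  c ∪ b = 6 transitions (2 symbol, 4 ε)
  (c ∪ b)* = 10 transitions (2 symbol, 8 ε)
  aab(c ∪ b)*aa = 20 transitions (7 symbol, 13 ε)

20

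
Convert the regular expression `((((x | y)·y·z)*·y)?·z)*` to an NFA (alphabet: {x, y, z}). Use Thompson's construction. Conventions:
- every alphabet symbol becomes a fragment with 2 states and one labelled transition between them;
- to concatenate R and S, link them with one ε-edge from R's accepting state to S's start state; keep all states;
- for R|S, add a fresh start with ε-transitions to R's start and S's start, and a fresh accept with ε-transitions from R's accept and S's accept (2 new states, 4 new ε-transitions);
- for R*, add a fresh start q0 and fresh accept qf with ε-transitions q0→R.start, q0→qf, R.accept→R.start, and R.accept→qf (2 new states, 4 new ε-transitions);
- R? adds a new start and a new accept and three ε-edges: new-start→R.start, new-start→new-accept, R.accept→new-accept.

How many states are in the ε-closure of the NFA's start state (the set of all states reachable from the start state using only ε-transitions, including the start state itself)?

Let C(F) = |ε-closure(F.start)| within fragment F, and note whether F accepts ε. Symbol fragments have C = 1 and do not accept ε. Then:
  x | y → |ε-closure| = 1 + 1 + 1 = 3 (the new accept is not ε-reachable since no branch accepts ε)
  (x | y)·y·z → |ε-closure| equals the left operand's closure size = 3 (its accept is not ε-reachable, so the closure stops there)
  ((x | y)·y·z)* → |ε-closure| = 1 (new start) + 3 (body) + 1 (new accept) = 5
  ((x | y)·y·z)*·y → the left operand accepts ε, so the closure extends into the next operand (via the concat ε-link); |ε-closure| = 5 + 1 = 6
  (((x | y)·y·z)*·y)? → |ε-closure| = 1 (new start) + 6 (body) + 1 (new accept, via ε) = 8
  (((x | y)·y·z)*·y)?·z → |ε-closure| = 8 + 1 = 9 (closure spills across the concat boundary because the left factor accepts ε)
  ((((x | y)·y·z)*·y)?·z)* → the star's fresh start ε-reaches both the body's start and the fresh accept: |ε-closure| = 2 + 9 = 11

11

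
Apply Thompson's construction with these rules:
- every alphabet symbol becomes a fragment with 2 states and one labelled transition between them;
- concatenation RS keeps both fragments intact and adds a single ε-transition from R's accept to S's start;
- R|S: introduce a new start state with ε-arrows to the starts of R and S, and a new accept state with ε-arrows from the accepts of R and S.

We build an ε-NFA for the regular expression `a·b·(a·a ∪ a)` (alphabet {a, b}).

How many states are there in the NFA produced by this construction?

By structural recursion:
Each of the 5 symbol leaves contributes a 2-state fragment.
  a·a → 4 states
  a·a ∪ a → 8 states
  a·b·(a·a ∪ a) → 12 states

12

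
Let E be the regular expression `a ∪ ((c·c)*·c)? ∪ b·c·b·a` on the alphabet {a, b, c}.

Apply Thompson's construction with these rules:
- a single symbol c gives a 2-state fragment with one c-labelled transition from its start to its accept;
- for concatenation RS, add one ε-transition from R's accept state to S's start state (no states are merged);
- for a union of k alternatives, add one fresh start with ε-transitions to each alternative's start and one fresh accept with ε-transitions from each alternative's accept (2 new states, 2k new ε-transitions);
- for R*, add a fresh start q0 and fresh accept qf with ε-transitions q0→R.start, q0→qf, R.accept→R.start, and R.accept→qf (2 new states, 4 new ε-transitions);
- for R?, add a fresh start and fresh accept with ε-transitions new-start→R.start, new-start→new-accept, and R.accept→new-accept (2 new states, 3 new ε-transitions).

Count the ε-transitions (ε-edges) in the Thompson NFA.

Building bottom-up:
Each of the 8 symbol leaves contributes 0 ε-transitions.
  c·c — 1 ε-transition
  (c·c)* — 5 ε-transitions
  (c·c)*·c — 6 ε-transitions
  ((c·c)*·c)? — 9 ε-transitions
  b·c·b·a — 3 ε-transitions
  a ∪ ((c·c)*·c)? ∪ b·c·b·a — 18 ε-transitions

18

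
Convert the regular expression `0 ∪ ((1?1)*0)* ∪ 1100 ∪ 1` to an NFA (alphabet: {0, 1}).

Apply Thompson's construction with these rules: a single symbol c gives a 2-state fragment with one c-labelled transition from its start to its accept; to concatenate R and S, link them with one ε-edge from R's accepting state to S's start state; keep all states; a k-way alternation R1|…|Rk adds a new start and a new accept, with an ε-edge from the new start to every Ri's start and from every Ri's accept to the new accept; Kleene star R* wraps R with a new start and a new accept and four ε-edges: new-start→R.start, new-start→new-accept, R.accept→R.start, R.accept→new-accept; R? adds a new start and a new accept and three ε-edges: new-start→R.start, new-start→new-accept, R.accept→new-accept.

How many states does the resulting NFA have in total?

Per subexpression:
Each of the 9 symbol leaves contributes a 2-state fragment.
  1? → 4 states
  1?1 → 6 states
  (1?1)* → 8 states
  (1?1)*0 → 10 states
  ((1?1)*0)* → 12 states
  1100 → 8 states
  0 ∪ ((1?1)*0)* ∪ 1100 ∪ 1 → 26 states

26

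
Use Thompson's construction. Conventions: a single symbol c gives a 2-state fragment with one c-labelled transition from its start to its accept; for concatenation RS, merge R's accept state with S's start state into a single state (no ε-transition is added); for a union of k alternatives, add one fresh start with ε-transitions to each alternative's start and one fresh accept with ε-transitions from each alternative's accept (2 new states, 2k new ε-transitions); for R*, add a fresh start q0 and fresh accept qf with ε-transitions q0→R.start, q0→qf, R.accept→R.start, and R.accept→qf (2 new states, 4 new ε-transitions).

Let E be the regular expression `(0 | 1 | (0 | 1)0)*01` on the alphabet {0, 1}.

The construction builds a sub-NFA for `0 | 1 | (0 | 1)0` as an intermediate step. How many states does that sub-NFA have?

13

Fragment for `0 | 1 | (0 | 1)0`:
Each of the 5 symbol leaves contributes a 2-state fragment.
  0 | 1 → 6 states
  (0 | 1)0 → 7 states
  0 | 1 | (0 | 1)0 → 13 states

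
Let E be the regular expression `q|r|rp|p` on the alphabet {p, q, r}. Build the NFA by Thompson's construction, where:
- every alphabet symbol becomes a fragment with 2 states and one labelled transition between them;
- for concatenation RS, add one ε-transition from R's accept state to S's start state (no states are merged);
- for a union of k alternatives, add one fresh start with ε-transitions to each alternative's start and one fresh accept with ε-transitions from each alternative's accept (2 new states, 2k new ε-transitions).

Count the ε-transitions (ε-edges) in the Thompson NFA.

9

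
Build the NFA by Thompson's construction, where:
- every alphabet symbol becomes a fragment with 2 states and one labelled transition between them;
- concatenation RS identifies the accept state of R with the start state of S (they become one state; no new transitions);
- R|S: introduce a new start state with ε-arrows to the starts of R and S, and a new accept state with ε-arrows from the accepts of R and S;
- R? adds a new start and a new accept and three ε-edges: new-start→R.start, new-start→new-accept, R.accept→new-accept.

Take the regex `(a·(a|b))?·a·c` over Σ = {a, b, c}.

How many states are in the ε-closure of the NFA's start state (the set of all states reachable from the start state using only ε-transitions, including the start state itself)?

3

Work bottom-up. For each fragment F, track |ε-closure(F.start)| and whether F's accept lies in that closure (i.e. whether F accepts ε). A single-symbol fragment has closure size 1 and does not accept ε.
  a|b → C = 1 + 1 + 1 = 3 (the new accept is not ε-reachable since no branch accepts ε)
  a·(a|b) → C equals the left operand's closure size = 1 (its accept is not ε-reachable, so the closure stops there)
  (a·(a|b))? → C = 1 (new start) + 1 (body) + 1 (new accept, via ε) = 3
  (a·(a|b))?·a·c → the left operand accepts ε, so the closure extends into the next operand (the shared merged state is already counted); C = 3 + (1−1) = 3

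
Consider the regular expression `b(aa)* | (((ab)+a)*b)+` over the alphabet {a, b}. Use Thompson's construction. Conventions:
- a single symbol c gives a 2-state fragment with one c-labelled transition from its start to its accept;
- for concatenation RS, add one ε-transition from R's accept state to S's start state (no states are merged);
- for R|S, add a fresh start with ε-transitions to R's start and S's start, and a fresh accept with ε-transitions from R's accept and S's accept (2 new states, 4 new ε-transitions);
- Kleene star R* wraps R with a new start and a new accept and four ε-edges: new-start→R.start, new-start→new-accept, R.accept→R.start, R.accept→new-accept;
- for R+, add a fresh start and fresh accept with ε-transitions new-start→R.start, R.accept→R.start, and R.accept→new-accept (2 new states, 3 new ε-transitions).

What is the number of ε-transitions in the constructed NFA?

23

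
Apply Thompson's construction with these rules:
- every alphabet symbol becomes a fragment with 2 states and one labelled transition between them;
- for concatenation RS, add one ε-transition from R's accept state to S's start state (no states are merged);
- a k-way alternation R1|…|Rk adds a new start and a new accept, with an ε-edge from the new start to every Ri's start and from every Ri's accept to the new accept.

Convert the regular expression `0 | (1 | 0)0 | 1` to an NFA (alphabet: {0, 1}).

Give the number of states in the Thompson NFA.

Recursing over subexpressions:
Each of the 5 symbol leaves contributes a 2-state fragment.
  1 | 0 — 6 states
  (1 | 0)0 — 8 states
  0 | (1 | 0)0 | 1 — 14 states

14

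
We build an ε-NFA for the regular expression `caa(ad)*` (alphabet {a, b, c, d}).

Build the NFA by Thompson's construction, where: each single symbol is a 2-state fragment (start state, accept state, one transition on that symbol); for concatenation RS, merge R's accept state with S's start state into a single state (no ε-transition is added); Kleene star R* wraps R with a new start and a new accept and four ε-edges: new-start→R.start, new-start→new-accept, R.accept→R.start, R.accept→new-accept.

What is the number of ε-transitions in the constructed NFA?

4

Per subexpression:
Each of the 5 symbol leaves contributes 0 ε-transitions.
  ad = 0 ε-transitions
  (ad)* = 4 ε-transitions
  caa(ad)* = 4 ε-transitions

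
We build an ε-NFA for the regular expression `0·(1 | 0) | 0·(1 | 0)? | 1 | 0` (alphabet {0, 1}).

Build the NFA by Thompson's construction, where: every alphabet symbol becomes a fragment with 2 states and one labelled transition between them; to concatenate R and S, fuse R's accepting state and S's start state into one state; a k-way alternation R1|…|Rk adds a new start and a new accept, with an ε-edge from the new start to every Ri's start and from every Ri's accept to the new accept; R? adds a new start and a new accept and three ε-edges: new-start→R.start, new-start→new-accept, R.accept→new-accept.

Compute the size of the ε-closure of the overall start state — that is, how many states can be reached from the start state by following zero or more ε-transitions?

Let C(F) = |ε-closure(F.start)| within fragment F, and note whether F accepts ε. Symbol fragments have C = 1 and do not accept ε. Then:
  1 | 0 → new start ε-reaches every alternative's start; none of them accept ε, so the new accept is not reached: C = 1 + 1 + 1 = 3
  0·(1 | 0) → C equals the left operand's closure size = 1 (its accept is not ε-reachable, so the closure stops there)
  1 | 0 → new start ε-reaches every alternative's start; none of them accept ε, so the new accept is not reached: C = 1 + 1 + 1 = 3
  (1 | 0)? → new start has ε-edges to the inner start and to the new accept, so C = 2 + 3 = 5
  0·(1 | 0)? → same as the first factor's closure: C = 1
  0·(1 | 0) | 0·(1 | 0)? | 1 | 0 → C = 1 + 1 + 1 + 1 + 1 = 5 (the new accept is not ε-reachable since no branch accepts ε)

5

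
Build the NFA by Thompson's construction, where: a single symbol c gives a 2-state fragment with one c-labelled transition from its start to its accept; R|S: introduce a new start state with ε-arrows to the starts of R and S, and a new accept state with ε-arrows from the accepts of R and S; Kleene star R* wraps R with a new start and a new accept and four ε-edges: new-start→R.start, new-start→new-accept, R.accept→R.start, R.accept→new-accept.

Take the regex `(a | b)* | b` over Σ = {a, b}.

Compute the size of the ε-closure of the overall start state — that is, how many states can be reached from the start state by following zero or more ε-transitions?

Work bottom-up. For each fragment F, track |ε-closure(F.start)| and whether F's accept lies in that closure (i.e. whether F accepts ε). A single-symbol fragment has closure size 1 and does not accept ε.
  a | b → C = 1 + 1 + 1 = 3 (the new accept is not ε-reachable since no branch accepts ε)
  (a | b)* → new start has ε-edges to the inner start and to the new accept, so C = 2 + 3 = 5
  (a | b)* | b → C = 1 (new start) + (5 + 1) + 1 (new accept, since some branch ε-reaches its own accept) = 8

8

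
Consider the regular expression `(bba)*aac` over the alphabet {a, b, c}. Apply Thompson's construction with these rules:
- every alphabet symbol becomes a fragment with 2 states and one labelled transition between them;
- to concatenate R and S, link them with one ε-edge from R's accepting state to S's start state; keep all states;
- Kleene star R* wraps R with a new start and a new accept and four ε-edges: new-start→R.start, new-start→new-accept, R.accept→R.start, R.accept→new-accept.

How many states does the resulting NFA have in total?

Recursing over subexpressions:
Each of the 6 symbol leaves contributes a 2-state fragment.
  bba — 6 states
  (bba)* — 8 states
  (bba)*aac — 14 states

14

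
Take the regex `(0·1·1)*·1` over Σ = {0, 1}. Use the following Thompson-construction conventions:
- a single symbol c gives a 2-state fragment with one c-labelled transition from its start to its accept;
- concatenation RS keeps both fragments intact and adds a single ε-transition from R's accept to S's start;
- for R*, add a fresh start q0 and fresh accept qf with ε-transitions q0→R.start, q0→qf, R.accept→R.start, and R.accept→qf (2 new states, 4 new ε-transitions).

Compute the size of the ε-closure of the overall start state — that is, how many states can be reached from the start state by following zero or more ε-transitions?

4

Compute the ε-closure size of each fragment's start state recursively; a symbol fragment's start has no outgoing ε-edge, so its closure is just itself (size 1).
  0·1·1 → C equals the left operand's closure size = 1 (its accept is not ε-reachable, so the closure stops there)
  (0·1·1)* → the star's fresh start ε-reaches both the body's start and the fresh accept: C = 2 + 1 = 3
  (0·1·1)*·1 → the left operand accepts ε, so the closure extends into the next operand (via the concat ε-link); C = 3 + 1 = 4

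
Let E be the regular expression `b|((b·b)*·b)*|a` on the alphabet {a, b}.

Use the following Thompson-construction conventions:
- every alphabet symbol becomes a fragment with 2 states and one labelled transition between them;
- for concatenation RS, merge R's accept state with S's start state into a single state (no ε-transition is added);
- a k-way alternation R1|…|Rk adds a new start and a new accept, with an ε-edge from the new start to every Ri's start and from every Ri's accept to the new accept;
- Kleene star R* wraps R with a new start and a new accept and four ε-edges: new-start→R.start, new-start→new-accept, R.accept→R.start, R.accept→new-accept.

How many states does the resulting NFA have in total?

Bottom-up over the parse tree:
Each of the 5 symbol leaves contributes a 2-state fragment.
  b·b — 3 states
  (b·b)* — 5 states
  (b·b)*·b — 6 states
  ((b·b)*·b)* — 8 states
  b|((b·b)*·b)*|a — 14 states

14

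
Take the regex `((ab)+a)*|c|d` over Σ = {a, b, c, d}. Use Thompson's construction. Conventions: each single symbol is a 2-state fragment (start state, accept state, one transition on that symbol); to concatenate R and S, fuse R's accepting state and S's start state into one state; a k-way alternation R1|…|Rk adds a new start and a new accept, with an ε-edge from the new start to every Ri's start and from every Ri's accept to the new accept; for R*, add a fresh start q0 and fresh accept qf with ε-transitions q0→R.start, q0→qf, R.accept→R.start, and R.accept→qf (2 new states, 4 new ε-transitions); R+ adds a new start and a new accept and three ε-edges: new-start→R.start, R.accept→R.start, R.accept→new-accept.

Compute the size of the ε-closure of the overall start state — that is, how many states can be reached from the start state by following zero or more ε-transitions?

8

Compute the ε-closure size of each fragment's start state recursively; a symbol fragment's start has no outgoing ε-edge, so its closure is just itself (size 1).
  ab : same as the first factor's closure: |closure| = 1
  (ab)+ : |closure| = 1 + 1 = 2 (the body doesn't accept ε, so the new accept is not reached)
  (ab)+a : |closure| equals the left operand's closure size = 2 (its accept is not ε-reachable, so the closure stops there)
  ((ab)+a)* : new start has ε-edges to the inner start and to the new accept, so |closure| = 2 + 2 = 4
  ((ab)+a)*|c|d : |closure| = 1 (new start) + (4 + 1 + 1) + 1 (new accept, since some branch ε-reaches its own accept) = 8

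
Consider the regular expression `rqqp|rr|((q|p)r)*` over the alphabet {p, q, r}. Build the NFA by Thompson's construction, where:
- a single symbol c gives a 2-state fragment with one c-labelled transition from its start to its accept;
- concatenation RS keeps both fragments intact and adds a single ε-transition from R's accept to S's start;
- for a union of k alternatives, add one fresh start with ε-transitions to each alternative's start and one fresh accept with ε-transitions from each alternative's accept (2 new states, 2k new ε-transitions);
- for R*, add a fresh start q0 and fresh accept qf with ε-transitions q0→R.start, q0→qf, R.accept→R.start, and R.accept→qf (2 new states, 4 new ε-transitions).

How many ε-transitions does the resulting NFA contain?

19

Bottom-up over the parse tree:
Each of the 9 symbol leaves contributes 0 ε-transitions.
  rqqp — 3 ε-transitions
  rr — 1 ε-transition
  q|p — 4 ε-transitions
  (q|p)r — 5 ε-transitions
  ((q|p)r)* — 9 ε-transitions
  rqqp|rr|((q|p)r)* — 19 ε-transitions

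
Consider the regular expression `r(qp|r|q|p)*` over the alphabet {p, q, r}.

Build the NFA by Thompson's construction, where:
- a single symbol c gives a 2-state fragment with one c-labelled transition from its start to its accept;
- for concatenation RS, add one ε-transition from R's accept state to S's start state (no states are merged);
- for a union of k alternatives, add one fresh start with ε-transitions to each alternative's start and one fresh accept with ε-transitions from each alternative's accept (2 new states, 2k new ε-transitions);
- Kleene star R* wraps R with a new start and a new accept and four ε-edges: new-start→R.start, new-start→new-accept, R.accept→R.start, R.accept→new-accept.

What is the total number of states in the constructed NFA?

Recursing over subexpressions:
Each of the 6 symbol leaves contributes a 2-state fragment.
  qp = 4 states
  qp|r|q|p = 12 states
  (qp|r|q|p)* = 14 states
  r(qp|r|q|p)* = 16 states

16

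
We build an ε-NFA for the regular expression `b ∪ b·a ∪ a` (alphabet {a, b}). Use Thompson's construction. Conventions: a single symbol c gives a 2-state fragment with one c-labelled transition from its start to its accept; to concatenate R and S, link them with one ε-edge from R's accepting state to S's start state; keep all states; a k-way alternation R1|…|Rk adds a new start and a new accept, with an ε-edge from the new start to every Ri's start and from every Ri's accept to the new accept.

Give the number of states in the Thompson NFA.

By structural recursion:
Each of the 4 symbol leaves contributes a 2-state fragment.
  b·a = 4 states
  b ∪ b·a ∪ a = 10 states

10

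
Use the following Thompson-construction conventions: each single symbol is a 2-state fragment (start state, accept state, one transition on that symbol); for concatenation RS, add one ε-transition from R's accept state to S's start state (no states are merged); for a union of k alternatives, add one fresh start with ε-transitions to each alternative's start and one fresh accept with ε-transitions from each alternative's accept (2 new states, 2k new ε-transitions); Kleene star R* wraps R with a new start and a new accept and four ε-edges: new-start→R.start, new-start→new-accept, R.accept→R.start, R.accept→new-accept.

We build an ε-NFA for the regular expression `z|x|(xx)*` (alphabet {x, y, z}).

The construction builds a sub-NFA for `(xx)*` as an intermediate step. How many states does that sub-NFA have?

6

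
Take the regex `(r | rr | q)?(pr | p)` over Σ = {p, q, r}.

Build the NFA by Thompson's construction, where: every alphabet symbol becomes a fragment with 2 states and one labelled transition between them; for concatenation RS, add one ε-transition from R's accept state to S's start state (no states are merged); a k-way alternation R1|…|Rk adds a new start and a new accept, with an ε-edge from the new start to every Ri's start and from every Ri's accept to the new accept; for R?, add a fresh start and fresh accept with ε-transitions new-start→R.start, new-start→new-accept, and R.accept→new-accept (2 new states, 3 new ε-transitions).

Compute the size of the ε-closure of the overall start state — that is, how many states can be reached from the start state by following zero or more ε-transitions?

9

Let C(F) = |ε-closure(F.start)| within fragment F, and note whether F accepts ε. Symbol fragments have C = 1 and do not accept ε. Then:
  rr — |closure| equals the left operand's closure size = 1 (its accept is not ε-reachable, so the closure stops there)
  r | rr | q — |closure| = 1 + 1 + 1 + 1 = 4 (the new accept is not ε-reachable since no branch accepts ε)
  (r | rr | q)? — |closure| = 1 (new start) + 4 (body) + 1 (new accept, via ε) = 6
  pr — |closure| equals the left operand's closure size = 1 (its accept is not ε-reachable, so the closure stops there)
  pr | p — |closure| = 1 + 1 + 1 = 3 (the new accept is not ε-reachable since no branch accepts ε)
  (r | rr | q)?(pr | p) — the left operand accepts ε, so the closure extends into the next operand (via the concat ε-link); |closure| = 6 + 3 = 9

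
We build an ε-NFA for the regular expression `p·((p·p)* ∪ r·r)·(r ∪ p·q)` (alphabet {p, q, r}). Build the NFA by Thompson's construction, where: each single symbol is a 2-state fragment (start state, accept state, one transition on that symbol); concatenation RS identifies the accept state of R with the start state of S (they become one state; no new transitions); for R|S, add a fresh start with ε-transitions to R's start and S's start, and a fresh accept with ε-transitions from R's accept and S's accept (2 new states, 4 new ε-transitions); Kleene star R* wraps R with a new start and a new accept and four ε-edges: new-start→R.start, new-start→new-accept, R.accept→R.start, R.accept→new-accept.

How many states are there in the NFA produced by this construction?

By structural recursion:
Each of the 8 symbol leaves contributes a 2-state fragment.
  p·p — 3 states
  (p·p)* — 5 states
  r·r — 3 states
  (p·p)* ∪ r·r — 10 states
  p·q — 3 states
  r ∪ p·q — 7 states
  p·((p·p)* ∪ r·r)·(r ∪ p·q) — 17 states

17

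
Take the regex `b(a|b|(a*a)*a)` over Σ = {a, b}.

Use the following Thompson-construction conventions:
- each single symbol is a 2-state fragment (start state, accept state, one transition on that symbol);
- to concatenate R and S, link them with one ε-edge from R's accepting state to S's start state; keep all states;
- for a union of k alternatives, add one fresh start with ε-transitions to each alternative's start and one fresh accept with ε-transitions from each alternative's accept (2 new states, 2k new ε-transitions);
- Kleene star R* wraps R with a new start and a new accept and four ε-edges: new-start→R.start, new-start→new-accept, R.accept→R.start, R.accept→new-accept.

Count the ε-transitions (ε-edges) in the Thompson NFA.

Recursing over subexpressions:
Each of the 6 symbol leaves contributes 0 ε-transitions.
  a* → 4 ε-transitions
  a*a → 5 ε-transitions
  (a*a)* → 9 ε-transitions
  (a*a)*a → 10 ε-transitions
  a|b|(a*a)*a → 16 ε-transitions
  b(a|b|(a*a)*a) → 17 ε-transitions

17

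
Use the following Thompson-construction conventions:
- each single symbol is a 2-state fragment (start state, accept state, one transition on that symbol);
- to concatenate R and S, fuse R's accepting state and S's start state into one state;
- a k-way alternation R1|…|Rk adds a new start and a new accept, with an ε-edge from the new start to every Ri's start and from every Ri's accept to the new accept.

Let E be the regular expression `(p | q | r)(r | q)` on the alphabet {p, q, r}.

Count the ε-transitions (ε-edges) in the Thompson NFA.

10

Per subexpression:
Each of the 5 symbol leaves contributes 0 ε-transitions.
  p | q | r → 6 ε-transitions
  r | q → 4 ε-transitions
  (p | q | r)(r | q) → 10 ε-transitions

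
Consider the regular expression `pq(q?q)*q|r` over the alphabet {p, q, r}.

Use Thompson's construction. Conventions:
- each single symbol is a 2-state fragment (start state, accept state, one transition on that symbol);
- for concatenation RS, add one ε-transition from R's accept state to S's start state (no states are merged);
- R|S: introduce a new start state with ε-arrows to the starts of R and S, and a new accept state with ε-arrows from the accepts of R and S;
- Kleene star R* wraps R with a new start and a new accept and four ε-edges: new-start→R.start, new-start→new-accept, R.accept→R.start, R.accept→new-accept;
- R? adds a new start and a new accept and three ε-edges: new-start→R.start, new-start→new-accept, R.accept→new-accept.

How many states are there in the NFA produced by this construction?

18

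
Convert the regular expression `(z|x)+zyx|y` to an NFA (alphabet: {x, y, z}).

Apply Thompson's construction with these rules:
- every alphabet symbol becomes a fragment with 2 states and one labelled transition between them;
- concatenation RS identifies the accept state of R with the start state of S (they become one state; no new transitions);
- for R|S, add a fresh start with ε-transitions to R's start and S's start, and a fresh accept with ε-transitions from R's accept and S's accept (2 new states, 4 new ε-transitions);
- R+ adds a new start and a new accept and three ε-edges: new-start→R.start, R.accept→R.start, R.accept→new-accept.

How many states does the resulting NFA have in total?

Building bottom-up:
Each of the 6 symbol leaves contributes a 2-state fragment.
  z|x : 6 states
  (z|x)+ : 8 states
  (z|x)+zyx : 11 states
  (z|x)+zyx|y : 15 states

15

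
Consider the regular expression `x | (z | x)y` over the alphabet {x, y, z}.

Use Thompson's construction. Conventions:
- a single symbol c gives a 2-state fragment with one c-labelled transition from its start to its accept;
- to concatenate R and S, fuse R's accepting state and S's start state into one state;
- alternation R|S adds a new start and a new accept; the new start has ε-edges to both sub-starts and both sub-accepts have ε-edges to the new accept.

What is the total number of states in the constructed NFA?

11

Recursing over subexpressions:
Each of the 4 symbol leaves contributes a 2-state fragment.
  z | x : 6 states
  (z | x)y : 7 states
  x | (z | x)y : 11 states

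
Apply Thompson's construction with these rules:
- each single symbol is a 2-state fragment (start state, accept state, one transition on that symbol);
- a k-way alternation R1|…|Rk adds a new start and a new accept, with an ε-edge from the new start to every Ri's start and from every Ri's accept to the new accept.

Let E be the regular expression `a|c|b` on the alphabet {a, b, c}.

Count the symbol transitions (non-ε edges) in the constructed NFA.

3

By structural recursion:
Each of the 3 symbol leaves contributes exactly 1 symbol transition.
  a|c|b : 3 symbol transitions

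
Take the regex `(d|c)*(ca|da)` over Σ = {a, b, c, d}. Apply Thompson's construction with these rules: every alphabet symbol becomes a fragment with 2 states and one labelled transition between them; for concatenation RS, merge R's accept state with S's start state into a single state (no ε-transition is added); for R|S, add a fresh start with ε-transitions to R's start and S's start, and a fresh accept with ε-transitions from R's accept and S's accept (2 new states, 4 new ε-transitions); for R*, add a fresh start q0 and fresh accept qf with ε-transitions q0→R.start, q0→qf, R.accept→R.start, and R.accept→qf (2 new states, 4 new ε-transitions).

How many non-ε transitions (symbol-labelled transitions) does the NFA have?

Bottom-up over the parse tree:
Each of the 6 symbol leaves contributes exactly 1 symbol transition.
  d|c = 2 symbol transitions
  (d|c)* = 2 symbol transitions
  ca = 2 symbol transitions
  da = 2 symbol transitions
  ca|da = 4 symbol transitions
  (d|c)*(ca|da) = 6 symbol transitions

6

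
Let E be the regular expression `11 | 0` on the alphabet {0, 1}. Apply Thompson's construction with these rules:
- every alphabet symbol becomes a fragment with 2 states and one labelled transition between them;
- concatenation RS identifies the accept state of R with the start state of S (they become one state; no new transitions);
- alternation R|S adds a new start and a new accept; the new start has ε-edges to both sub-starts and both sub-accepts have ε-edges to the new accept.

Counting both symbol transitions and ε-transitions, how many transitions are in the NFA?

Bottom-up over the parse tree:
Each of the 3 symbol leaves contributes 1 transition (1 symbol, 0 ε).
  11 = 2 transitions (2 symbol, 0 ε)
  11 | 0 = 7 transitions (3 symbol, 4 ε)

7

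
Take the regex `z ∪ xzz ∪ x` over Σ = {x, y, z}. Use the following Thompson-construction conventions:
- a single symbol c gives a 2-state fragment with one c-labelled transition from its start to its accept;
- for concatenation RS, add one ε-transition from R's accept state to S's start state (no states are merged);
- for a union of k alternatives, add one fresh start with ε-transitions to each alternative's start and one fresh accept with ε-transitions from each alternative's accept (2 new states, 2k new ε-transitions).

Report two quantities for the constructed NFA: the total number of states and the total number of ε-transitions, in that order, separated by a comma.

12, 8

Per subexpression:
Each of the 5 symbol leaves contributes 2 states and 0 ε-transitions.
  xzz : 6 states, 2 ε-transitions
  z ∪ xzz ∪ x : 12 states, 8 ε-transitions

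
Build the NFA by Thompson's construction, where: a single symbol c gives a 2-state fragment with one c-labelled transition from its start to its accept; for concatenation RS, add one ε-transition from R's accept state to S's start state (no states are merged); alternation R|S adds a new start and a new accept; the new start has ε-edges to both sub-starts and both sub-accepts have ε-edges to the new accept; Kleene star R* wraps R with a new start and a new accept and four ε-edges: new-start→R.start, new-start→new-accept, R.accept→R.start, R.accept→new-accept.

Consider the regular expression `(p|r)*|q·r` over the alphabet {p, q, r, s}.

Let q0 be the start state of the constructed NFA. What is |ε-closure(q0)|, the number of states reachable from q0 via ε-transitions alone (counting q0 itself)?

Work bottom-up. For each fragment F, track |ε-closure(F.start)| and whether F's accept lies in that closure (i.e. whether F accepts ε). A single-symbol fragment has closure size 1 and does not accept ε.
  p|r : new start ε-reaches every alternative's start; none of them accept ε, so the new accept is not reached: |closure| = 1 + 1 + 1 = 3
  (p|r)* : |closure| = 1 (new start) + 3 (body) + 1 (new accept) = 5
  q·r : same as the first factor's closure: |closure| = 1
  (p|r)*|q·r : |closure| = 1 (new start) + (5 + 1) + 1 (new accept, since some branch ε-reaches its own accept) = 8

8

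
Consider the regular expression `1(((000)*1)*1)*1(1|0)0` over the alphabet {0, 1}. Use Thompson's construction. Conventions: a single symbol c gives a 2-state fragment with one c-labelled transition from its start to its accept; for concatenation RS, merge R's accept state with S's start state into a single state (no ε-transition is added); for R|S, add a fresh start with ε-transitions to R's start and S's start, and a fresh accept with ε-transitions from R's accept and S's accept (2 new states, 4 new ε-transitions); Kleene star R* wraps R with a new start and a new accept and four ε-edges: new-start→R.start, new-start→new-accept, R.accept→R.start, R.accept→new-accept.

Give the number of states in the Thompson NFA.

Recursing over subexpressions:
Each of the 10 symbol leaves contributes a 2-state fragment.
  000 = 4 states
  (000)* = 6 states
  (000)*1 = 7 states
  ((000)*1)* = 9 states
  ((000)*1)*1 = 10 states
  (((000)*1)*1)* = 12 states
  1|0 = 6 states
  1(((000)*1)*1)*1(1|0)0 = 20 states

20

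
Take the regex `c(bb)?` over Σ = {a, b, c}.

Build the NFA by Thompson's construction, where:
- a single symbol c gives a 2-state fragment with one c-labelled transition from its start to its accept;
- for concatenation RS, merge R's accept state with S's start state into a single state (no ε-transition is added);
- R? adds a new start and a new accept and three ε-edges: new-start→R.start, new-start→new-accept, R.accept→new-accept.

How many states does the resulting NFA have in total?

6

Building bottom-up:
Each of the 3 symbol leaves contributes a 2-state fragment.
  bb = 3 states
  (bb)? = 5 states
  c(bb)? = 6 states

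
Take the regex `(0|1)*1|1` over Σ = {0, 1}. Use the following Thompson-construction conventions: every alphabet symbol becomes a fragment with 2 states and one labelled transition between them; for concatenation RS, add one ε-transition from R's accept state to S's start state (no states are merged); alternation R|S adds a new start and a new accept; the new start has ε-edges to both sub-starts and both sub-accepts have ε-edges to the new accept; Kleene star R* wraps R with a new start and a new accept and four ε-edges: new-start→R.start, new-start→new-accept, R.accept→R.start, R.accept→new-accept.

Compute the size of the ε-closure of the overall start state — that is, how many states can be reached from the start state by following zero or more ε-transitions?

Compute the ε-closure size of each fragment's start state recursively; a symbol fragment's start has no outgoing ε-edge, so its closure is just itself (size 1).
  0|1 : C = 1 + 1 + 1 = 3 (the new accept is not ε-reachable since no branch accepts ε)
  (0|1)* : the star's fresh start ε-reaches both the body's start and the fresh accept: C = 2 + 3 = 5
  (0|1)*1 : the left operand accepts ε, so the closure extends into the next operand (via the concat ε-link); C = 5 + 1 = 6
  (0|1)*1|1 : new start ε-reaches every alternative's start; none of them accept ε, so the new accept is not reached: C = 1 + 6 + 1 = 8

8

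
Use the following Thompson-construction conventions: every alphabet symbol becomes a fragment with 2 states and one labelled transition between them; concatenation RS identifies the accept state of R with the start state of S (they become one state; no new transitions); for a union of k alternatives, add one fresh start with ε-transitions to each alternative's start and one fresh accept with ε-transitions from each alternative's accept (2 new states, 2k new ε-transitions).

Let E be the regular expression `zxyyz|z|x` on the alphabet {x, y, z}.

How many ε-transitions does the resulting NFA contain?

By structural recursion:
Each of the 7 symbol leaves contributes 0 ε-transitions.
  zxyyz : 0 ε-transitions
  zxyyz|z|x : 6 ε-transitions

6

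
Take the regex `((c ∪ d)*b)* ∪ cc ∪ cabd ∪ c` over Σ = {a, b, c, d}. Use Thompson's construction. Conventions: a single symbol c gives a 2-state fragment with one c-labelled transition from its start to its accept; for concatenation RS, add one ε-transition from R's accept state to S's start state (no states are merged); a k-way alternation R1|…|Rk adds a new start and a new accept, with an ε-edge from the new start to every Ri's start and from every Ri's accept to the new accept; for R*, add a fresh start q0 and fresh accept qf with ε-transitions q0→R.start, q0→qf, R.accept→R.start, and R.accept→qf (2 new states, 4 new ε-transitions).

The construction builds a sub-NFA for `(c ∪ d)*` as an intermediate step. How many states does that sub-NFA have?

8

Fragment for `(c ∪ d)*`:
Each of the 2 symbol leaves contributes a 2-state fragment.
  c ∪ d — 6 states
  (c ∪ d)* — 8 states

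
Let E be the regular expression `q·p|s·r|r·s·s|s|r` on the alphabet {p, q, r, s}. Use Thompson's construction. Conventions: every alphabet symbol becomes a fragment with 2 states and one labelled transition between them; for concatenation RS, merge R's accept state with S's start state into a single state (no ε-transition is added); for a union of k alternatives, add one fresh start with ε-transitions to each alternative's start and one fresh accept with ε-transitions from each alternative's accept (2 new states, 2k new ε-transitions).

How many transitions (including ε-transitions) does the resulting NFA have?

19

Recursing over subexpressions:
Each of the 9 symbol leaves contributes 1 transition (1 symbol, 0 ε).
  q·p — 2 transitions (2 symbol, 0 ε)
  s·r — 2 transitions (2 symbol, 0 ε)
  r·s·s — 3 transitions (3 symbol, 0 ε)
  q·p|s·r|r·s·s|s|r — 19 transitions (9 symbol, 10 ε)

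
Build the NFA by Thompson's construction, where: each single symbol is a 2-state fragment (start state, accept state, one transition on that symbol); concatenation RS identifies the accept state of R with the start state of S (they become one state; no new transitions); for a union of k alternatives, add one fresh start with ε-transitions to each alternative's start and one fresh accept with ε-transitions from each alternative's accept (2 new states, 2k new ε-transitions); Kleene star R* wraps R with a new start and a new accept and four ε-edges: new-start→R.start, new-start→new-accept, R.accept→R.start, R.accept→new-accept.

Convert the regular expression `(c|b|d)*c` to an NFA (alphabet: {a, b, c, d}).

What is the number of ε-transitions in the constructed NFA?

Recursing over subexpressions:
Each of the 4 symbol leaves contributes 0 ε-transitions.
  c|b|d — 6 ε-transitions
  (c|b|d)* — 10 ε-transitions
  (c|b|d)*c — 10 ε-transitions

10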